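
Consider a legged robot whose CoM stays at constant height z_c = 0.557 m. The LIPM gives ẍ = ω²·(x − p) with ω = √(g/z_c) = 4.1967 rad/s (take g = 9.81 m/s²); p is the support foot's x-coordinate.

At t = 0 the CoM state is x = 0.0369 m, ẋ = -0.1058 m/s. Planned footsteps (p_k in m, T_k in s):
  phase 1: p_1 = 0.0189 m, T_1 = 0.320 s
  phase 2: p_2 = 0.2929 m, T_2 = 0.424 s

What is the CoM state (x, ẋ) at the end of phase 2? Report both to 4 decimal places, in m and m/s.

phase 1: p=0.0189, T=0.320, ωT=1.342944, cosh=2.045690, sinh=1.784614; start (x,ẋ)=(0.036900, -0.105800) → end (x,ẋ)=(0.010732, -0.081623)
phase 2: p=0.2929, T=0.424, ωT=1.779401, cosh=3.047522, sinh=2.878783; start (x,ẋ)=(0.010732, -0.081623) → end (x,ẋ)=(-0.623004, -3.657732)

x = -0.6230, ẋ = -3.6577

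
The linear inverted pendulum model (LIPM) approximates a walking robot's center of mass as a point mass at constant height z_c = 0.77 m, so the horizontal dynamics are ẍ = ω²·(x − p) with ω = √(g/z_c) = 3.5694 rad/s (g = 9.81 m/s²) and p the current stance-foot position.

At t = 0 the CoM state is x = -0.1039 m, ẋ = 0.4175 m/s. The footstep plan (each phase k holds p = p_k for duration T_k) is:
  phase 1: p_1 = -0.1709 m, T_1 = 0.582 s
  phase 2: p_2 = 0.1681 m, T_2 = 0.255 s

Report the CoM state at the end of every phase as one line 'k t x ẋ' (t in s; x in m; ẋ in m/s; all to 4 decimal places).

phase 1: p=-0.1709, T=0.582, ωT=2.077391, cosh=4.054434, sinh=3.929177; start (x,ẋ)=(-0.103900, 0.417500) → end (x,ẋ)=(0.560329, 2.632388)
phase 2: p=0.1681, T=0.255, ωT=0.910197, cosh=1.443628, sinh=1.041184; start (x,ẋ)=(0.560329, 2.632388) → end (x,ẋ)=(1.502193, 5.257870)

1 0.5820 0.5603 2.6324
2 0.8370 1.5022 5.2579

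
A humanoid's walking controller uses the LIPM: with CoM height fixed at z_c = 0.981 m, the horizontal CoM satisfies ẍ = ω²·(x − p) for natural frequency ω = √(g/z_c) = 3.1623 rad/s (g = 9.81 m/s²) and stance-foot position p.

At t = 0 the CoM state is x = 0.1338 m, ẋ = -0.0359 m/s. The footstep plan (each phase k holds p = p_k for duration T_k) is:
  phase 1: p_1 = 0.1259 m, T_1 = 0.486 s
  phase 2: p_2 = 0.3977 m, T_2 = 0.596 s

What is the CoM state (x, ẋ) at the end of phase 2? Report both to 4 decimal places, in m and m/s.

x = -0.5703, ẋ = -2.9326

phase 1: p=0.1259, T=0.486, ωT=1.536878, cosh=2.432550, sinh=2.217499; start (x,ẋ)=(0.133800, -0.035900) → end (x,ẋ)=(0.119943, -0.031931)
phase 2: p=0.3977, T=0.596, ωT=1.884731, cosh=3.368226, sinh=3.216356; start (x,ẋ)=(0.119943, -0.031931) → end (x,ẋ)=(-0.570325, -2.932639)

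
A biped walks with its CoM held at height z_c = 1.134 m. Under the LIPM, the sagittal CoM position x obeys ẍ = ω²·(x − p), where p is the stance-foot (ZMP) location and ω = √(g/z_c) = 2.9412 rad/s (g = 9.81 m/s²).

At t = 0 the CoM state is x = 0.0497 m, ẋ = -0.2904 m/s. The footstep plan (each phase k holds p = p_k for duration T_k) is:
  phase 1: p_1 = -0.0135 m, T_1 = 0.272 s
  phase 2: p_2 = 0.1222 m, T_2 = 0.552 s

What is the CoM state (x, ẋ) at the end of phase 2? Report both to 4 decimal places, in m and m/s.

phase 1: p=-0.0135, T=0.272, ωT=0.800006, cosh=1.337441, sinh=0.888115; start (x,ẋ)=(0.049700, -0.290400) → end (x,ẋ)=(-0.016662, -0.223307)
phase 2: p=0.1222, T=0.552, ωT=1.623542, cosh=2.634111, sinh=2.436912; start (x,ẋ)=(-0.016662, -0.223307) → end (x,ẋ)=(-0.428597, -1.583499)

x = -0.4286, ẋ = -1.5835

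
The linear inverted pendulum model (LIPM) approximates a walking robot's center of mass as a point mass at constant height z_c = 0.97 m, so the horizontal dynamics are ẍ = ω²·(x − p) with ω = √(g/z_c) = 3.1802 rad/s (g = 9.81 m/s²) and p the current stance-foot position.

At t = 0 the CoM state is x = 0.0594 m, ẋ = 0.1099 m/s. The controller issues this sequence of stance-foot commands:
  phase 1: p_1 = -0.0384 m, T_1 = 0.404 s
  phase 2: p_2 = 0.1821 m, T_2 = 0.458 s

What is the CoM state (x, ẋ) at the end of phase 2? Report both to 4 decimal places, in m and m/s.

phase 1: p=-0.0384, T=0.404, ωT=1.284801, cosh=1.945327, sinh=1.668621; start (x,ẋ)=(0.059400, 0.109900) → end (x,ẋ)=(0.209516, 0.732772)
phase 2: p=0.1821, T=0.458, ωT=1.456532, cosh=2.262047, sinh=2.029004; start (x,ẋ)=(0.209516, 0.732772) → end (x,ẋ)=(0.711634, 1.834473)

x = 0.7116, ẋ = 1.8345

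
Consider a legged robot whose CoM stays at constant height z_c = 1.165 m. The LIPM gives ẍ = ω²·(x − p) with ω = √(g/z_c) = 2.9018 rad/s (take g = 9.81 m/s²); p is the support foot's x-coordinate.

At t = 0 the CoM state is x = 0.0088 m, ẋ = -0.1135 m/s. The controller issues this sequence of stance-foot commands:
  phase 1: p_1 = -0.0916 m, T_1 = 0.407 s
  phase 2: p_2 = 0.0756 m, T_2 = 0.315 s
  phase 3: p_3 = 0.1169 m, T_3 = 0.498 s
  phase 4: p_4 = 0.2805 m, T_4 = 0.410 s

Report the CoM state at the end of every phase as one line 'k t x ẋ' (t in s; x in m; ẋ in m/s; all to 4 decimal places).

1 0.4070 0.0296 0.2275
2 0.7220 0.0911 0.1898
3 1.2200 0.1903 0.2753
4 1.6300 0.2600 0.1038

phase 1: p=-0.0916, T=0.407, ωT=1.181033, cosh=1.782349, sinh=1.475387; start (x,ẋ)=(0.008800, -0.113500) → end (x,ẋ)=(0.029640, 0.227544)
phase 2: p=0.0756, T=0.315, ωT=0.914067, cosh=1.447669, sinh=1.046778; start (x,ẋ)=(0.029640, 0.227544) → end (x,ẋ)=(0.091148, 0.189803)
phase 3: p=0.1169, T=0.498, ωT=1.445096, cosh=2.238992, sinh=2.003269; start (x,ẋ)=(0.091148, 0.189803) → end (x,ẋ)=(0.190273, 0.275269)
phase 4: p=0.2805, T=0.410, ωT=1.189738, cosh=1.795261, sinh=1.490960; start (x,ẋ)=(0.190273, 0.275269) → end (x,ẋ)=(0.259953, 0.103813)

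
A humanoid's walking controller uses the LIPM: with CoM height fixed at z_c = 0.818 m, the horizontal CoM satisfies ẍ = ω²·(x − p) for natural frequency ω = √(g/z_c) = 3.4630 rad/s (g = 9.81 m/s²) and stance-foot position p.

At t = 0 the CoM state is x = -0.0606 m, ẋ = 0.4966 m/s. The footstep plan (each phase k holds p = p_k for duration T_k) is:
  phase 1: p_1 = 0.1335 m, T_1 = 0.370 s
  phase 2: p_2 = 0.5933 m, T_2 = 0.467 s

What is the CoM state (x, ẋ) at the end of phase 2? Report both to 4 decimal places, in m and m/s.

phase 1: p=0.1335, T=0.370, ωT=1.281310, cosh=1.939514, sinh=1.661841; start (x,ẋ)=(-0.060600, 0.496600) → end (x,ẋ)=(-0.004649, -0.153874)
phase 2: p=0.5933, T=0.467, ωT=1.617221, cosh=2.618758, sinh=2.420309; start (x,ẋ)=(-0.004649, -0.153874) → end (x,ẋ)=(-1.080127, -5.414685)

x = -1.0801, ẋ = -5.4147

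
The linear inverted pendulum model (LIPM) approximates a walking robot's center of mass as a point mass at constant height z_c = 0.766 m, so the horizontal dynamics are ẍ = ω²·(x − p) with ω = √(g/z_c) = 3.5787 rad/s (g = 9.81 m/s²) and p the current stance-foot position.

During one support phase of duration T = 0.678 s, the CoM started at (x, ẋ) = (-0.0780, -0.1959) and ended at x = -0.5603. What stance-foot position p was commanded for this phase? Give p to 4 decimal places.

p = -0.0408

ωT = 3.5787·0.678 = 2.426359; cosh(ωT) = 5.702977, sinh(ωT) = 5.614619
x(T) = p + (x₀−p)·cosh(ωT) + (ẋ₀/ω)·sinh(ωT) ⇒ p·(1 − cosh) = x(T) − x₀·cosh − (ẋ₀/ω)·sinh
numerator   = -0.5603 − (-0.0780)·5.702977 − (-0.1959/3.5787)·5.614619 = 0.191879
denominator = 1 − 5.702977 = -4.702977
p = 0.191879 / -4.702977 = -0.0408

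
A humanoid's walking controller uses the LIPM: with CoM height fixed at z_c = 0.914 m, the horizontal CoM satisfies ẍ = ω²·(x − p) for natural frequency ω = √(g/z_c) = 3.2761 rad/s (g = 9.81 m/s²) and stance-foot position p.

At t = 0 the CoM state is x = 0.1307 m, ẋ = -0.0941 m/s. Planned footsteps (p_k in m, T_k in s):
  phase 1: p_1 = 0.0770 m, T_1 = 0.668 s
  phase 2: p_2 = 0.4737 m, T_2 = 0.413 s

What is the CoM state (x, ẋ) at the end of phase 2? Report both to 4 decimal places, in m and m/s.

x = 0.0873, ẋ = -0.9380

phase 1: p=0.0770, T=0.668, ωT=2.188435, cosh=4.516665, sinh=4.404573; start (x,ẋ)=(0.130700, -0.094100) → end (x,ẋ)=(0.193032, 0.349863)
phase 2: p=0.4737, T=0.413, ωT=1.353029, cosh=2.063792, sinh=1.805336; start (x,ẋ)=(0.193032, 0.349863) → end (x,ẋ)=(0.087255, -0.937958)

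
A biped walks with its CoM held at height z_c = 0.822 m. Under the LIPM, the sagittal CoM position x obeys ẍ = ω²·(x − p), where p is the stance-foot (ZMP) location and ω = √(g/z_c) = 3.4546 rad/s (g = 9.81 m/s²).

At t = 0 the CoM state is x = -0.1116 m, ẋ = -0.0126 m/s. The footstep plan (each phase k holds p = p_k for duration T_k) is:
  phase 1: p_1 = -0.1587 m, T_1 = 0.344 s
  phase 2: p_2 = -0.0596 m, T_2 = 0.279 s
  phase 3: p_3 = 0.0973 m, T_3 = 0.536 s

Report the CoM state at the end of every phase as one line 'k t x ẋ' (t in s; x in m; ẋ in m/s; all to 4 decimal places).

phase 1: p=-0.1587, T=0.344, ωT=1.188382, cosh=1.793241, sinh=1.488527; start (x,ẋ)=(-0.111600, -0.012600) → end (x,ẋ)=(-0.079667, 0.219606)
phase 2: p=-0.0596, T=0.279, ωT=0.963833, cosh=1.501578, sinh=1.120150; start (x,ẋ)=(-0.079667, 0.219606) → end (x,ẋ)=(-0.018526, 0.252101)
phase 3: p=0.0973, T=0.536, ωT=1.851666, cosh=3.263698, sinh=3.106723; start (x,ẋ)=(-0.018526, 0.252101) → end (x,ẋ)=(-0.054006, -0.420319)

1 0.3440 -0.0797 0.2196
2 0.6230 -0.0185 0.2521
3 1.1590 -0.0540 -0.4203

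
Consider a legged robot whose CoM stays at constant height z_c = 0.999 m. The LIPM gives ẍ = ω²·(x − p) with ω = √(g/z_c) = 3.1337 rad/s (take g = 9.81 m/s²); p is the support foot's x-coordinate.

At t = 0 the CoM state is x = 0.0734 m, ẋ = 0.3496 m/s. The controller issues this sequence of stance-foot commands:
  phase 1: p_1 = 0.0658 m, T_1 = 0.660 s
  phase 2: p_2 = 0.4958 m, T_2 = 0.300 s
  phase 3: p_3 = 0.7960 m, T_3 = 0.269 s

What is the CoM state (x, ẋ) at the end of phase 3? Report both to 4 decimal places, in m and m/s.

x = 1.8701, ẋ = 4.0044

phase 1: p=0.0658, T=0.660, ωT=2.068242, cosh=4.018656, sinh=3.892248; start (x,ẋ)=(0.073400, 0.349600) → end (x,ẋ)=(0.530566, 1.497620)
phase 2: p=0.4958, T=0.300, ωT=0.940110, cosh=1.475424, sinh=1.084839; start (x,ẋ)=(0.530566, 1.497620) → end (x,ẋ)=(1.065549, 2.327815)
phase 3: p=0.7960, T=0.269, ωT=0.842965, cosh=1.376839, sinh=0.946407; start (x,ẋ)=(1.065549, 2.327815) → end (x,ẋ)=(1.870147, 4.004442)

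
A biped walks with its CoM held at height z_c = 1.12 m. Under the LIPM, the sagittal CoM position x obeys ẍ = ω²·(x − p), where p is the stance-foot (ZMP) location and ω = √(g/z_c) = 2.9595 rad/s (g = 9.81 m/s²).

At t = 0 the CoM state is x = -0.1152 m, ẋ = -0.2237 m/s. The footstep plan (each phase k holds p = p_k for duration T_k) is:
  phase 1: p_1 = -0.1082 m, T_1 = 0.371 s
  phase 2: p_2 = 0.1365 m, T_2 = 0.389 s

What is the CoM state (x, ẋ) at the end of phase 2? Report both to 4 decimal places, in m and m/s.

x = -0.6769, ẋ = -2.1998

phase 1: p=-0.1082, T=0.371, ωT=1.097974, cosh=1.665817, sinh=1.332271; start (x,ẋ)=(-0.115200, -0.223700) → end (x,ẋ)=(-0.220563, -0.400243)
phase 2: p=0.1365, T=0.389, ωT=1.151245, cosh=1.739186, sinh=1.422943; start (x,ẋ)=(-0.220563, -0.400243) → end (x,ẋ)=(-0.676938, -2.199762)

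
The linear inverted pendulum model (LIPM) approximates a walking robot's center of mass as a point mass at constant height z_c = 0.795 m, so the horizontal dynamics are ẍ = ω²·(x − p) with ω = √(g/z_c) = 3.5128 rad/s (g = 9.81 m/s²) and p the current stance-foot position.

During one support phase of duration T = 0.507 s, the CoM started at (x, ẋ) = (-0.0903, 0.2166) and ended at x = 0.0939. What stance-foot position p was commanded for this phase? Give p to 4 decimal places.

p = -0.0934

ωT = 3.5128·0.507 = 1.780990; cosh(ωT) = 3.052099, sinh(ωT) = 2.883628
x(T) = p + (x₀−p)·cosh(ωT) + (ẋ₀/ω)·sinh(ωT) ⇒ p·(1 − cosh) = x(T) − x₀·cosh − (ẋ₀/ω)·sinh
numerator   = 0.0939 − (-0.0903)·3.052099 − (0.2166/3.5128)·2.883628 = 0.191699
denominator = 1 − 3.052099 = -2.052099
p = 0.191699 / -2.052099 = -0.0934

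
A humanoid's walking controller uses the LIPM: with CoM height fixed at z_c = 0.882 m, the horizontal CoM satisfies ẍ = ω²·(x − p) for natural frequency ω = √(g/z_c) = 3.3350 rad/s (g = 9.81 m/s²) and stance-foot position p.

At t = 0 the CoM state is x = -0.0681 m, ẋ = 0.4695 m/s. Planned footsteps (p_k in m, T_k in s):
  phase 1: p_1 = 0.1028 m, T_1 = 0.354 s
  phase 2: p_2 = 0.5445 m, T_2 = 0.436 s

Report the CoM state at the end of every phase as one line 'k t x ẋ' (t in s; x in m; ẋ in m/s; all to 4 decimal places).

phase 1: p=0.1028, T=0.354, ωT=1.180590, cosh=1.781696, sinh=1.474599; start (x,ẋ)=(-0.068100, 0.469500) → end (x,ẋ)=(0.005902, -0.003943)
phase 2: p=0.5445, T=0.436, ωT=1.454060, cosh=2.257039, sinh=2.023419; start (x,ẋ)=(0.005902, -0.003943) → end (x,ẋ)=(-0.673530, -3.643418)

1 0.3540 0.0059 -0.0039
2 0.7900 -0.6735 -3.6434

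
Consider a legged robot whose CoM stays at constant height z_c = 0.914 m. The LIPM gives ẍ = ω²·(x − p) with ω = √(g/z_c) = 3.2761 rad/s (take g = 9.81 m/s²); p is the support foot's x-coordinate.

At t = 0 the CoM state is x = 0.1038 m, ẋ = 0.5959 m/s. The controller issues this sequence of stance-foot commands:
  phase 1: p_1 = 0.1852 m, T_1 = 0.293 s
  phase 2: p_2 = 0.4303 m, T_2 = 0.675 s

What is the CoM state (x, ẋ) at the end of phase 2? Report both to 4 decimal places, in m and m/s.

phase 1: p=0.1852, T=0.293, ωT=0.959897, cosh=1.497180, sinh=1.114248; start (x,ẋ)=(0.103800, 0.595900) → end (x,ẋ)=(0.266004, 0.595028)
phase 2: p=0.4303, T=0.675, ωT=2.211368, cosh=4.618871, sinh=4.509320; start (x,ẋ)=(0.266004, 0.595028) → end (x,ẋ)=(0.490450, 0.321209)

x = 0.4905, ẋ = 0.3212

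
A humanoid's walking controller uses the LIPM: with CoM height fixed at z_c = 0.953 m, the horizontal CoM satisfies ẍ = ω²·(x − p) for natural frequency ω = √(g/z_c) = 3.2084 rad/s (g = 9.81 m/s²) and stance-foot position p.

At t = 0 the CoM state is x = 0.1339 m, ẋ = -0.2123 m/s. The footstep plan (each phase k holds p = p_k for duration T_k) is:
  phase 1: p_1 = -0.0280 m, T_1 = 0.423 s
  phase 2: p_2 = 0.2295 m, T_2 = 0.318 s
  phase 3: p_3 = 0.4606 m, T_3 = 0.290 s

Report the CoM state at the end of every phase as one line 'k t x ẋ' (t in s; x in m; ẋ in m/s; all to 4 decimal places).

1 0.4230 0.1873 0.5025
2 0.7410 0.3524 0.6241
3 1.0310 0.5103 0.5426

phase 1: p=-0.0280, T=0.423, ωT=1.357153, cosh=2.071255, sinh=1.813862; start (x,ẋ)=(0.133900, -0.212300) → end (x,ẋ)=(0.187313, 0.502465)
phase 2: p=0.2295, T=0.318, ωT=1.020271, cosh=1.567222, sinh=1.206725; start (x,ẋ)=(0.187313, 0.502465) → end (x,ẋ)=(0.352368, 0.624140)
phase 3: p=0.4606, T=0.290, ωT=0.930436, cosh=1.464998, sinh=1.070616; start (x,ẋ)=(0.352368, 0.624140) → end (x,ẋ)=(0.510310, 0.542590)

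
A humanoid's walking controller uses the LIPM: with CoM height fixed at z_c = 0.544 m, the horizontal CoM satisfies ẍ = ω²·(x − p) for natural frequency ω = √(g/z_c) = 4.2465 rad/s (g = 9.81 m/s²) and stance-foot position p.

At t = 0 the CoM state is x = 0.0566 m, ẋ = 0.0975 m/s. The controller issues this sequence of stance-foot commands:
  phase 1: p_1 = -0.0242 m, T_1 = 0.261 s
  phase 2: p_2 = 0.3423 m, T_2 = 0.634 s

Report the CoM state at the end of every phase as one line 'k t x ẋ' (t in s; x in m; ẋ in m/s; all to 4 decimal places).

1 0.2610 0.1425 0.6268
2 0.8950 -0.0547 -1.5858

phase 1: p=-0.0242, T=0.261, ωT=1.108337, cosh=1.679711, sinh=1.349604; start (x,ẋ)=(0.056600, 0.097500) → end (x,ẋ)=(0.142508, 0.626844)
phase 2: p=0.3423, T=0.634, ωT=2.692281, cosh=7.416522, sinh=7.348795; start (x,ẋ)=(0.142508, 0.626844) → end (x,ẋ)=(-0.054677, -1.585848)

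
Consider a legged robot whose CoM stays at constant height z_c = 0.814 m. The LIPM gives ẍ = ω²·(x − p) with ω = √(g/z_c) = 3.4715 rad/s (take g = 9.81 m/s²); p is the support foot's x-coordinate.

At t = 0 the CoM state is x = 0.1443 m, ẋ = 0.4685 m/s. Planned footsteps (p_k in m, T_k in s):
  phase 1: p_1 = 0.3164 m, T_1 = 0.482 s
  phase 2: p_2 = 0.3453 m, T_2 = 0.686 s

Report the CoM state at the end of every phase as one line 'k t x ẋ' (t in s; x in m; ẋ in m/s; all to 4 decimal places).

phase 1: p=0.3164, T=0.482, ωT=1.673263, cosh=2.758582, sinh=2.570948; start (x,ẋ)=(0.144300, 0.468500) → end (x,ẋ)=(0.188613, -0.243605)
phase 2: p=0.3453, T=0.686, ωT=2.381449, cosh=5.456494, sinh=5.364077; start (x,ẋ)=(0.188613, -0.243605) → end (x,ẋ)=(-0.886073, -4.246956)

1 0.4820 0.1886 -0.2436
2 1.1680 -0.8861 -4.2470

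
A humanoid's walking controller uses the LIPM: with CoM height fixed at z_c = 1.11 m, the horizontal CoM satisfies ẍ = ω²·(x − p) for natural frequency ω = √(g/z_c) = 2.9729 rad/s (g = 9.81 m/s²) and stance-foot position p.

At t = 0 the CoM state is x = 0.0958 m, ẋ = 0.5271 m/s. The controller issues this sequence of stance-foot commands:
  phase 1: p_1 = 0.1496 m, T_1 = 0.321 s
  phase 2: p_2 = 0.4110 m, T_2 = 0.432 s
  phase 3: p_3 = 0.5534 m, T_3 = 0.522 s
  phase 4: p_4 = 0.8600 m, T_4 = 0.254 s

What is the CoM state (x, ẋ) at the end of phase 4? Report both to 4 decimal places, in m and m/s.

x = 0.8107, ẋ = 0.3526

phase 1: p=0.1496, T=0.321, ωT=0.954301, cosh=1.490968, sinh=1.105887; start (x,ẋ)=(0.095800, 0.527100) → end (x,ẋ)=(0.265461, 0.609011)
phase 2: p=0.4110, T=0.432, ωT=1.284293, cosh=1.944479, sinh=1.667633; start (x,ẋ)=(0.265461, 0.609011) → end (x,ẋ)=(0.469625, 0.462673)
phase 3: p=0.5534, T=0.522, ωT=1.551854, cosh=2.466034, sinh=2.254179; start (x,ẋ)=(0.469625, 0.462673) → end (x,ẋ)=(0.697626, 0.579553)
phase 4: p=0.8600, T=0.254, ωT=0.755117, cosh=1.298908, sinh=0.828952; start (x,ẋ)=(0.697626, 0.579553) → end (x,ẋ)=(0.810692, 0.352634)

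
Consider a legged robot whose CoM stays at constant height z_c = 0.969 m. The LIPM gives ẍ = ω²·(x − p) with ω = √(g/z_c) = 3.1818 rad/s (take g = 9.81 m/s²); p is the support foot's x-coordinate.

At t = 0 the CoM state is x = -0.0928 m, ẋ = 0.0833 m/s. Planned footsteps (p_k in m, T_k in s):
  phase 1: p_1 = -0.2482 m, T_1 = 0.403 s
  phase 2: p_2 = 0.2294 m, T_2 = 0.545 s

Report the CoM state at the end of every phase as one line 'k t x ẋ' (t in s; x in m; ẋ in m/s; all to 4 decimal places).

phase 1: p=-0.2482, T=0.403, ωT=1.282265, cosh=1.941102, sinh=1.663694; start (x,ẋ)=(-0.092800, 0.083300) → end (x,ẋ)=(0.097003, 0.984310)
phase 2: p=0.2294, T=0.545, ωT=1.734081, cosh=2.920141, sinh=2.743579; start (x,ẋ)=(0.097003, 0.984310) → end (x,ẋ)=(0.691526, 1.718564)

1 0.4030 0.0970 0.9843
2 0.9480 0.6915 1.7186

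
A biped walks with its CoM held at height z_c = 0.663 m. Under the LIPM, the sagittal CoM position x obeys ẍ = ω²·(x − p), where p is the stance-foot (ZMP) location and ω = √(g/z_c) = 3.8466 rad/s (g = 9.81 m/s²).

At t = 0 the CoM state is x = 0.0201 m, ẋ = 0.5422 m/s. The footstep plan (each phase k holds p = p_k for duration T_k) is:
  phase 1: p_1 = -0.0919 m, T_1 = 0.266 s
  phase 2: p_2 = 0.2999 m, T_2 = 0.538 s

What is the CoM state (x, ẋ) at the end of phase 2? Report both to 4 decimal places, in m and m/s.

x = 1.5099, ẋ = 4.8497

phase 1: p=-0.0919, T=0.266, ωT=1.023196, cosh=1.570758, sinh=1.211313; start (x,ẋ)=(0.020100, 0.542200) → end (x,ẋ)=(0.254766, 1.373522)
phase 2: p=0.2999, T=0.538, ωT=2.069471, cosh=4.023441, sinh=3.897189; start (x,ẋ)=(0.254766, 1.373522) → end (x,ẋ)=(1.509893, 4.849689)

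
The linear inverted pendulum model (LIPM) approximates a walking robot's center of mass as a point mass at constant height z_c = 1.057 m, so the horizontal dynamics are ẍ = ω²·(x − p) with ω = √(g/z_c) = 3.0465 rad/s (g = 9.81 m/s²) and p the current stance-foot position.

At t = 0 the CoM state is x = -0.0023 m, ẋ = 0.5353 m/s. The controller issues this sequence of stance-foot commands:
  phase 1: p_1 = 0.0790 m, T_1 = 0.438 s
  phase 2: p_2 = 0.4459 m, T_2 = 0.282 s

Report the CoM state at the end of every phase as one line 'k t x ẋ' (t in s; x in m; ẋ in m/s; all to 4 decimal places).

phase 1: p=0.0790, T=0.438, ωT=1.334367, cosh=2.030458, sinh=1.767133; start (x,ẋ)=(-0.002300, 0.535300) → end (x,ẋ)=(0.224426, 0.649220)
phase 2: p=0.4459, T=0.282, ωT=0.859113, cosh=1.392302, sinh=0.968764; start (x,ẋ)=(0.224426, 0.649220) → end (x,ẋ)=(0.343989, 0.250266)

1 0.4380 0.2244 0.6492
2 0.7200 0.3440 0.2503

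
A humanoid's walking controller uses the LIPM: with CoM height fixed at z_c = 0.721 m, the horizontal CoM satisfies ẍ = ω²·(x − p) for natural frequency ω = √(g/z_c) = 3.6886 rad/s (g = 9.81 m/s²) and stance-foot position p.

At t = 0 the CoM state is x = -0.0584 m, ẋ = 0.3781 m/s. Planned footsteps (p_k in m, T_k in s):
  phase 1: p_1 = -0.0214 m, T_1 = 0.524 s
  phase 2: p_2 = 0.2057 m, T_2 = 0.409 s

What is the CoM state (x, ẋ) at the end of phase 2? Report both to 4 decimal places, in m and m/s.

phase 1: p=-0.0214, T=0.524, ωT=1.932826, cosh=3.526874, sinh=3.382136; start (x,ẋ)=(-0.058400, 0.378100) → end (x,ẋ)=(0.194792, 0.871923)
phase 2: p=0.2057, T=0.409, ωT=1.508637, cosh=2.370889, sinh=2.149678; start (x,ẋ)=(0.194792, 0.871923) → end (x,ẋ)=(0.687985, 1.980737)

x = 0.6880, ẋ = 1.9807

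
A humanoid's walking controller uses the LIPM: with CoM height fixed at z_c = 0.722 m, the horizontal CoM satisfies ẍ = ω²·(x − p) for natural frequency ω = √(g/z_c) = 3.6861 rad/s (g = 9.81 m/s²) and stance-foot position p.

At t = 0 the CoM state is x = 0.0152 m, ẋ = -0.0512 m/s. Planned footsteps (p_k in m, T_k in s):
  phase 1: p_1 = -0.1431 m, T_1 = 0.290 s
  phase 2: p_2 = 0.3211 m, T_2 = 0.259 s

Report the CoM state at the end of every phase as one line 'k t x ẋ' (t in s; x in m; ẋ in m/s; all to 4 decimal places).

phase 1: p=-0.1431, T=0.290, ωT=1.068969, cosh=1.627869, sinh=1.284506; start (x,ẋ)=(0.015200, -0.051200) → end (x,ẋ)=(0.096750, 0.666175)
phase 2: p=0.3211, T=0.259, ωT=0.954700, cosh=1.491409, sinh=1.106482; start (x,ẋ)=(0.096750, 0.666175) → end (x,ẋ)=(0.186472, 0.078504)

1 0.2900 0.0967 0.6662
2 0.5490 0.1865 0.0785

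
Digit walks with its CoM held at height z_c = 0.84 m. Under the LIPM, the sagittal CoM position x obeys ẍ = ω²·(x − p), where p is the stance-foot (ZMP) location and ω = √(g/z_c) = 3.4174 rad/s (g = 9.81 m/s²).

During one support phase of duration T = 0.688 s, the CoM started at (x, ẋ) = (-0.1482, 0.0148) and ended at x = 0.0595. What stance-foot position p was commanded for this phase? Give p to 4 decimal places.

p = -0.1913

ωT = 3.4174·0.688 = 2.351171; cosh(ωT) = 5.296558, sinh(ωT) = 5.201300
x(T) = p + (x₀−p)·cosh(ωT) + (ẋ₀/ω)·sinh(ωT) ⇒ p·(1 − cosh) = x(T) − x₀·cosh − (ẋ₀/ω)·sinh
numerator   = 0.0595 − (-0.1482)·5.296558 − (0.0148/3.4174)·5.201300 = 0.821924
denominator = 1 − 5.296558 = -4.296558
p = 0.821924 / -4.296558 = -0.1913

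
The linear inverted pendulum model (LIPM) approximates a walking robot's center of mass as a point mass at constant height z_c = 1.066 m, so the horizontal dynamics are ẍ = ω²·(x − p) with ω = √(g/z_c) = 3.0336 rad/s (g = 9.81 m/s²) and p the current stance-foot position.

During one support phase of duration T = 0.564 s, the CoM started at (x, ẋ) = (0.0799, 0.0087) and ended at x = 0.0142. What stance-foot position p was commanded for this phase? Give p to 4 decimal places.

ωT = 3.0336·0.564 = 1.710950; cosh(ωT) = 2.857456, sinh(ωT) = 2.676762
x(T) = p + (x₀−p)·cosh(ωT) + (ẋ₀/ω)·sinh(ωT) ⇒ p·(1 − cosh) = x(T) − x₀·cosh − (ẋ₀/ω)·sinh
numerator   = 0.0142 − (0.0799)·2.857456 − (0.0087/3.0336)·2.676762 = -0.221787
denominator = 1 − 2.857456 = -1.857456
p = -0.221787 / -1.857456 = 0.1194

p = 0.1194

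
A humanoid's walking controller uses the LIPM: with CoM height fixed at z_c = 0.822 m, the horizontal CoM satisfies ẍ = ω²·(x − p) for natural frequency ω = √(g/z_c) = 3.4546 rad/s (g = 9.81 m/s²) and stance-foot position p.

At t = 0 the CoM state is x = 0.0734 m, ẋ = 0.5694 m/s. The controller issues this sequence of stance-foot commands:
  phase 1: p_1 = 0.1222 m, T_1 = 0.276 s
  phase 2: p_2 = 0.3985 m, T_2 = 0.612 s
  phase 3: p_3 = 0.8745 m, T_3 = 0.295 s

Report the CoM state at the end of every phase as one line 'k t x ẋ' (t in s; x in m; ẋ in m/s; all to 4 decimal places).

1 0.2760 0.2316 0.6622
2 0.8880 0.4793 0.4288
3 1.1830 0.4053 -0.9733

phase 1: p=0.1222, T=0.276, ωT=0.953470, cosh=1.490049, sinh=1.104648; start (x,ẋ)=(0.073400, 0.569400) → end (x,ẋ)=(0.231558, 0.662208)
phase 2: p=0.3985, T=0.612, ωT=2.114215, cosh=4.201905, sinh=4.081177; start (x,ẋ)=(0.231558, 0.662208) → end (x,ẋ)=(0.479340, 0.428842)
phase 3: p=0.8745, T=0.295, ωT=1.019107, cosh=1.565818, sinh=1.204901; start (x,ẋ)=(0.479340, 0.428842) → end (x,ẋ)=(0.405323, -0.973348)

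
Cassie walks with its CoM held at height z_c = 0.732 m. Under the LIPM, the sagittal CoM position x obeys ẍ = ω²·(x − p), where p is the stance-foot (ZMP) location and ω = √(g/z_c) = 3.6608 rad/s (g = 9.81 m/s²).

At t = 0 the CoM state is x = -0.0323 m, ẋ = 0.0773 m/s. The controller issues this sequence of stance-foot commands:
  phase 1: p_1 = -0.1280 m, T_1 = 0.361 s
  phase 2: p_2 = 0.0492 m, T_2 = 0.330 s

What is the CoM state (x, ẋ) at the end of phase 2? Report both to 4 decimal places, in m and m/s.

x = 0.4621, ẋ = 1.6836

phase 1: p=-0.1280, T=0.361, ωT=1.321549, cosh=2.007973, sinh=1.741251; start (x,ẋ)=(-0.032300, 0.077300) → end (x,ẋ)=(0.100931, 0.765244)
phase 2: p=0.0492, T=0.330, ωT=1.208064, cosh=1.822887, sinh=1.524112; start (x,ẋ)=(0.100931, 0.765244) → end (x,ẋ)=(0.462095, 1.683582)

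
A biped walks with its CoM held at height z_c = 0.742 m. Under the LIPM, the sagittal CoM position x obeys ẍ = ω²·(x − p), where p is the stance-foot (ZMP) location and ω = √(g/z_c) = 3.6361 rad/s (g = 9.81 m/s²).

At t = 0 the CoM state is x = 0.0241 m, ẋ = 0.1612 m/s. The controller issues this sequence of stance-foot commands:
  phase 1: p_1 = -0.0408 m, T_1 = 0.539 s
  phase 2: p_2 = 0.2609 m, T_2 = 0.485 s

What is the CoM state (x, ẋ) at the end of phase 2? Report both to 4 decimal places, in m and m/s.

x = 1.6167, ẋ = 5.1162

phase 1: p=-0.0408, T=0.539, ωT=1.959858, cosh=3.619598, sinh=3.478720; start (x,ẋ)=(0.024100, 0.161200) → end (x,ẋ)=(0.348335, 1.404398)
phase 2: p=0.2609, T=0.485, ωT=1.763508, cosh=3.002154, sinh=2.830712; start (x,ẋ)=(0.348335, 1.404398) → end (x,ẋ)=(1.616719, 5.116163)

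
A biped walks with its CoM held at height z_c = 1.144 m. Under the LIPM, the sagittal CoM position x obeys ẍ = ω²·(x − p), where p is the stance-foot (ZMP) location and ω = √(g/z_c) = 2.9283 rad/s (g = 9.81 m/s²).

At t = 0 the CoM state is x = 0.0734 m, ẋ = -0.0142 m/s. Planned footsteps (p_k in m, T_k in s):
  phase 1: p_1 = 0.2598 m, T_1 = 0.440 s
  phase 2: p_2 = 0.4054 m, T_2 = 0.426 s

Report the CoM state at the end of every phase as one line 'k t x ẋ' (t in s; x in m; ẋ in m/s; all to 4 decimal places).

phase 1: p=0.2598, T=0.440, ωT=1.288452, cosh=1.951432, sinh=1.675735; start (x,ẋ)=(0.073400, -0.014200) → end (x,ẋ)=(-0.112073, -0.942385)
phase 2: p=0.4054, T=0.426, ωT=1.247456, cosh=1.884354, sinh=1.597120; start (x,ẋ)=(-0.112073, -0.942385) → end (x,ẋ)=(-1.083688, -4.195929)

1 0.4400 -0.1121 -0.9424
2 0.8660 -1.0837 -4.1959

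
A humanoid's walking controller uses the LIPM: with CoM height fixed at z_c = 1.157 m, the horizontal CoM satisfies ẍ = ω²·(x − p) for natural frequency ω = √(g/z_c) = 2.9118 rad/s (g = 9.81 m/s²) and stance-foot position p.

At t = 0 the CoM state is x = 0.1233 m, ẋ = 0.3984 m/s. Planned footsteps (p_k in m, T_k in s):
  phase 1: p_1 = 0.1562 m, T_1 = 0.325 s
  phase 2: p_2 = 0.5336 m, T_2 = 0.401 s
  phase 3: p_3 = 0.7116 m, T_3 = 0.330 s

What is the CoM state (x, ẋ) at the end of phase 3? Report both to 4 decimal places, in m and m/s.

x = -0.0422, ẋ = -1.8431

phase 1: p=0.1562, T=0.325, ωT=0.946335, cosh=1.482206, sinh=1.094045; start (x,ẋ)=(0.123300, 0.398400) → end (x,ẋ)=(0.257125, 0.485703)
phase 2: p=0.5336, T=0.401, ωT=1.167632, cosh=1.762737, sinh=1.451634; start (x,ẋ)=(0.257125, 0.485703) → end (x,ẋ)=(0.288388, -0.312455)
phase 3: p=0.7116, T=0.330, ωT=0.960894, cosh=1.498292, sinh=1.115741; start (x,ẋ)=(0.288388, -0.312455) → end (x,ẋ)=(-0.042221, -1.843085)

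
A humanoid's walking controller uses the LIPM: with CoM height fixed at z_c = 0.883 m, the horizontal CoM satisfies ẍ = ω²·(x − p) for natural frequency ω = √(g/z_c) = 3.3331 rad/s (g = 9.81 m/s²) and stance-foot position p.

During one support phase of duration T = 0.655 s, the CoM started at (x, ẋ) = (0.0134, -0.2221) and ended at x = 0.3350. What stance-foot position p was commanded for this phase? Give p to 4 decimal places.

ωT = 3.3331·0.655 = 2.183181; cosh(ωT) = 4.493585, sinh(ωT) = 4.380902
x(T) = p + (x₀−p)·cosh(ωT) + (ẋ₀/ω)·sinh(ωT) ⇒ p·(1 − cosh) = x(T) − x₀·cosh − (ẋ₀/ω)·sinh
numerator   = 0.3350 − (0.0134)·4.493585 − (-0.2221/3.3331)·4.380902 = 0.566706
denominator = 1 − 4.493585 = -3.493585
p = 0.566706 / -3.493585 = -0.1622

p = -0.1622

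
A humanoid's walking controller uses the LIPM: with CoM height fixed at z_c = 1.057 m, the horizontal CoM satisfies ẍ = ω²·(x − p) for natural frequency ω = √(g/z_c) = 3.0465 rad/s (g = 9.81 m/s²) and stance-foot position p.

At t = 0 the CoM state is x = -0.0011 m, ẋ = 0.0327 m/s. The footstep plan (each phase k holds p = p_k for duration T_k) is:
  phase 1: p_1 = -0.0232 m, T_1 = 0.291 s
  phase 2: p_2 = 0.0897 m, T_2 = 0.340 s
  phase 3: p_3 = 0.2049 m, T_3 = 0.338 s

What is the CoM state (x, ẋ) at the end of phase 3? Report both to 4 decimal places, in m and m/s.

x = -0.1149, ẋ = -0.8071

phase 1: p=-0.0232, T=0.291, ωT=0.886531, cosh=1.419390, sinh=1.007308; start (x,ẋ)=(-0.001100, 0.032700) → end (x,ẋ)=(0.018981, 0.114234)
phase 2: p=0.0897, T=0.340, ωT=1.035810, cosh=1.586163, sinh=1.231224; start (x,ẋ)=(0.018981, 0.114234) → end (x,ẋ)=(0.023694, -0.084070)
phase 3: p=0.2049, T=0.338, ωT=1.029717, cosh=1.578691, sinh=1.221583; start (x,ẋ)=(0.023694, -0.084070) → end (x,ẋ)=(-0.114878, -0.807086)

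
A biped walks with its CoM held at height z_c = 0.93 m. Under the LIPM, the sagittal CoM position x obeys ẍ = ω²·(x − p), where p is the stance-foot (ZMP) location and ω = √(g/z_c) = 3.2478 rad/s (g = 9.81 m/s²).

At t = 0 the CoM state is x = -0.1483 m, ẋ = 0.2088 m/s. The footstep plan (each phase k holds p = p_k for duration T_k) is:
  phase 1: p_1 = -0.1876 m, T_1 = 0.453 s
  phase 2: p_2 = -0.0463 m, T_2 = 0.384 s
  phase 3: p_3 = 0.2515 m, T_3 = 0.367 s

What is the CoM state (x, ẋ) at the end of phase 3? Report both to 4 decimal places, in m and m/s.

x = 1.4851, ẋ = 4.3417

phase 1: p=-0.1876, T=0.453, ωT=1.471253, cosh=2.292164, sinh=2.062526; start (x,ẋ)=(-0.148300, 0.208800) → end (x,ẋ)=(0.035081, 0.741862)
phase 2: p=-0.0463, T=0.384, ωT=1.247155, cosh=1.883874, sinh=1.596553; start (x,ẋ)=(0.035081, 0.741862) → end (x,ẋ)=(0.471696, 1.819559)
phase 3: p=0.2515, T=0.367, ωT=1.191943, cosh=1.798552, sinh=1.494921; start (x,ẋ)=(0.471696, 1.819559) → end (x,ẋ)=(1.485054, 4.341668)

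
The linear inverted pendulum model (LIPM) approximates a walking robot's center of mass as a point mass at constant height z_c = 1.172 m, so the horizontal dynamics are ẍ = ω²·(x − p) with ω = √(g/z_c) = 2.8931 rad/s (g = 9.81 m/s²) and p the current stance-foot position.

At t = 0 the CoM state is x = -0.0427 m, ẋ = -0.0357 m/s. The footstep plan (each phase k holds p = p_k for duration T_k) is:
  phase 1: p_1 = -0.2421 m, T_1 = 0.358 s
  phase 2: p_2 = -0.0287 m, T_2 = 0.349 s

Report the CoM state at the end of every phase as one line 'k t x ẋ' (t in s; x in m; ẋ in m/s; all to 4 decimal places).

phase 1: p=-0.2421, T=0.358, ωT=1.035730, cosh=1.586064, sinh=1.231097; start (x,ẋ)=(-0.042700, -0.035700) → end (x,ẋ)=(0.058970, 0.653578)
phase 2: p=-0.0287, T=0.349, ωT=1.009692, cosh=1.554543, sinh=1.190212; start (x,ẋ)=(0.058970, 0.653578) → end (x,ẋ)=(0.376466, 1.317898)

1 0.3580 0.0590 0.6536
2 0.7070 0.3765 1.3179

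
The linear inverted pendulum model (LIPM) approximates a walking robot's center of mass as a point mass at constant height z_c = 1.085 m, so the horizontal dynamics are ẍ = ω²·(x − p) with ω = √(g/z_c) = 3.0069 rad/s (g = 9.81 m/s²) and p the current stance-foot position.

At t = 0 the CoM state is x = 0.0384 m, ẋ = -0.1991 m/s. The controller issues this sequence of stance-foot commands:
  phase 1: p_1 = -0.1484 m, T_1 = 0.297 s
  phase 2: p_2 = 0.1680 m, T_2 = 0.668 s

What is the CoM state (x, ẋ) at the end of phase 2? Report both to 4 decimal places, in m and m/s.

phase 1: p=-0.1484, T=0.297, ωT=0.893049, cosh=1.425986, sinh=1.016580; start (x,ẋ)=(0.038400, -0.199100) → end (x,ẋ)=(0.050662, 0.287088)
phase 2: p=0.1680, T=0.668, ωT=2.008609, cosh=3.793560, sinh=3.659385; start (x,ẋ)=(0.050662, 0.287088) → end (x,ẋ)=(0.072256, -0.202032)

x = 0.0723, ẋ = -0.2020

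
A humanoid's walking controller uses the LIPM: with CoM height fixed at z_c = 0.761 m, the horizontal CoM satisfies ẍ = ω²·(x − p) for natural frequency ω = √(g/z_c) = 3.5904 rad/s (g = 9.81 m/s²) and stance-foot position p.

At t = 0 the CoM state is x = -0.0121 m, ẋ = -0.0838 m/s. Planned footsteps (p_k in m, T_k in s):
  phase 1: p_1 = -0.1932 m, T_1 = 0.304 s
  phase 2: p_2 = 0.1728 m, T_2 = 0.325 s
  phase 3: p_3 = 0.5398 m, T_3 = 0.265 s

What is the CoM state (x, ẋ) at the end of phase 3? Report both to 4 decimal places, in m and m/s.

x = 0.4080, ẋ = 0.1642

phase 1: p=-0.1932, T=0.304, ωT=1.091482, cosh=1.657201, sinh=1.321483; start (x,ẋ)=(-0.012100, -0.083800) → end (x,ẋ)=(0.076076, 0.720383)
phase 2: p=0.1728, T=0.325, ωT=1.166880, cosh=1.761646, sinh=1.450309; start (x,ẋ)=(0.076076, 0.720383) → end (x,ẋ)=(0.293398, 0.765398)
phase 3: p=0.5398, T=0.265, ωT=0.951456, cosh=1.487828, sinh=1.101649; start (x,ẋ)=(0.293398, 0.765398) → end (x,ẋ)=(0.408045, 0.164172)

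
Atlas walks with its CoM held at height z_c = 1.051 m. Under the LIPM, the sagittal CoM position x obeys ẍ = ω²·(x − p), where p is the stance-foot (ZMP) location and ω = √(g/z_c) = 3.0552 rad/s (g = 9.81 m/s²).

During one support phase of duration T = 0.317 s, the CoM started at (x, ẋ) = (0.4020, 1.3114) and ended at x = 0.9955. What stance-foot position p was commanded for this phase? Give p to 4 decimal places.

p = 0.1856

ωT = 3.0552·0.317 = 0.968498; cosh(ωT) = 1.506819, sinh(ωT) = 1.127167
x(T) = p + (x₀−p)·cosh(ωT) + (ẋ₀/ω)·sinh(ωT) ⇒ p·(1 − cosh) = x(T) − x₀·cosh − (ẋ₀/ω)·sinh
numerator   = 0.9955 − (0.4020)·1.506819 − (1.3114/3.0552)·1.127167 = -0.094061
denominator = 1 − 1.506819 = -0.506819
p = -0.094061 / -0.506819 = 0.1856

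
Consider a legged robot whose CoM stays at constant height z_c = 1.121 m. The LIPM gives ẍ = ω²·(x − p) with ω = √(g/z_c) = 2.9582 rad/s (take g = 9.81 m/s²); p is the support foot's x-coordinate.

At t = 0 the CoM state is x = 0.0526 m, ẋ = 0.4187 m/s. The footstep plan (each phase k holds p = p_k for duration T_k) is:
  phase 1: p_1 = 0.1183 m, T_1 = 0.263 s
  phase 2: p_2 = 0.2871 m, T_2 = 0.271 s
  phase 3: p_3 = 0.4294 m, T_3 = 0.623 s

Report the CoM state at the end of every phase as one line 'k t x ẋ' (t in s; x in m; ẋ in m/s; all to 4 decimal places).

1 0.2630 0.1533 0.3850
2 0.5340 0.2238 0.1630
3 1.1570 -0.0665 -1.3450

phase 1: p=0.1183, T=0.263, ωT=0.778007, cosh=1.318224, sinh=0.858904; start (x,ẋ)=(0.052600, 0.418700) → end (x,ẋ)=(0.153261, 0.385009)
phase 2: p=0.2871, T=0.271, ωT=0.801672, cosh=1.338922, sinh=0.890344; start (x,ẋ)=(0.153261, 0.385009) → end (x,ẋ)=(0.223778, 0.162990)
phase 3: p=0.4294, T=0.623, ωT=1.842959, cosh=3.236772, sinh=3.078423; start (x,ẋ)=(0.223778, 0.162990) → end (x,ẋ)=(-0.066538, -1.344955)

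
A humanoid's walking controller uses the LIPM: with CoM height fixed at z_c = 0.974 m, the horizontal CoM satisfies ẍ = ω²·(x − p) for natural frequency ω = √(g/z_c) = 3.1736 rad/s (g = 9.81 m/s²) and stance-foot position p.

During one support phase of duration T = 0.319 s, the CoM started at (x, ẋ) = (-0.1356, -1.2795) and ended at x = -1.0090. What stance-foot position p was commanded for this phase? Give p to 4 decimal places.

ωT = 3.1736·0.319 = 1.012378; cosh(ωT) = 1.557746, sinh(ωT) = 1.194393
x(T) = p + (x₀−p)·cosh(ωT) + (ẋ₀/ω)·sinh(ωT) ⇒ p·(1 − cosh) = x(T) − x₀·cosh − (ẋ₀/ω)·sinh
numerator   = -1.0090 − (-0.1356)·1.557746 − (-1.2795/3.1736)·1.194393 = -0.316226
denominator = 1 − 1.557746 = -0.557746
p = -0.316226 / -0.557746 = 0.5670

p = 0.5670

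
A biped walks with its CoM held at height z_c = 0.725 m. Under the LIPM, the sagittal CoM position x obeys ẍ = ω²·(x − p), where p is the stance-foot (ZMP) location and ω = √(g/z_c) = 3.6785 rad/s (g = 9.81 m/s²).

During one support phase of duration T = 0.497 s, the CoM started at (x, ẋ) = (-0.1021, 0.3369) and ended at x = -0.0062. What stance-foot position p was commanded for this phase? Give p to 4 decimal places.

ωT = 3.6785·0.497 = 1.828215; cosh(ωT) = 3.191733, sinh(ωT) = 3.031033
x(T) = p + (x₀−p)·cosh(ωT) + (ẋ₀/ω)·sinh(ωT) ⇒ p·(1 − cosh) = x(T) − x₀·cosh − (ẋ₀/ω)·sinh
numerator   = -0.0062 − (-0.1021)·3.191733 − (0.3369/3.6785)·3.031033 = 0.042075
denominator = 1 − 3.191733 = -2.191733
p = 0.042075 / -2.191733 = -0.0192

p = -0.0192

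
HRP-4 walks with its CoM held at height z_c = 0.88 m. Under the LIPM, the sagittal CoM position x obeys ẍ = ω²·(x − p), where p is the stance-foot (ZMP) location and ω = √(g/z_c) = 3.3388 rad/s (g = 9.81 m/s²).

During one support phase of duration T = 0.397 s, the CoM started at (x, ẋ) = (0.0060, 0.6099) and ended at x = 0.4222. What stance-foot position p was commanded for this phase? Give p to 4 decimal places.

p = -0.0893

ωT = 3.3388·0.397 = 1.325504; cosh(ωT) = 2.014875, sinh(ωT) = 1.749206
x(T) = p + (x₀−p)·cosh(ωT) + (ẋ₀/ω)·sinh(ωT) ⇒ p·(1 − cosh) = x(T) − x₀·cosh − (ẋ₀/ω)·sinh
numerator   = 0.4222 − (0.0060)·2.014875 − (0.6099/3.3388)·1.749206 = 0.090583
denominator = 1 − 2.014875 = -1.014875
p = 0.090583 / -1.014875 = -0.0893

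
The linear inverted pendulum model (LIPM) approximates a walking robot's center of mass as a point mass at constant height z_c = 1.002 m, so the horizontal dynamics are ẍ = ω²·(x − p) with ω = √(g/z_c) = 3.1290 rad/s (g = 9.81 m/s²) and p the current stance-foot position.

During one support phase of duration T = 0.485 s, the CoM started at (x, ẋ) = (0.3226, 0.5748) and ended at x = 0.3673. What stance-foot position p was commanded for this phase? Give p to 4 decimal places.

ωT = 3.1290·0.485 = 1.517565; cosh(ωT) = 2.390175, sinh(ωT) = 2.170930
x(T) = p + (x₀−p)·cosh(ωT) + (ẋ₀/ω)·sinh(ωT) ⇒ p·(1 − cosh) = x(T) − x₀·cosh − (ẋ₀/ω)·sinh
numerator   = 0.3673 − (0.3226)·2.390175 − (0.5748/3.1290)·2.170930 = -0.802572
denominator = 1 − 2.390175 = -1.390175
p = -0.802572 / -1.390175 = 0.5773

p = 0.5773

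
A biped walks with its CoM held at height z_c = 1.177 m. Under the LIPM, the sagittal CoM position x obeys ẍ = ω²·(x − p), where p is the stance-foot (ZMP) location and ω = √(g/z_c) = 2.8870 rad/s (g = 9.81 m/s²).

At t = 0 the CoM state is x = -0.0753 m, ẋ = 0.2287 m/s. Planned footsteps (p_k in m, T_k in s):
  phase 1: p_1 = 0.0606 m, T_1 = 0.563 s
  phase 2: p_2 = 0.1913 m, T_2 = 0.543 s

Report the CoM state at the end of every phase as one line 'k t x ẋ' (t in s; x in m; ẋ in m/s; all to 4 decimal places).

phase 1: p=0.0606, T=0.563, ωT=1.625381, cosh=2.638595, sinh=2.441759; start (x,ẋ)=(-0.075300, 0.228700) → end (x,ẋ)=(-0.104556, -0.354561)
phase 2: p=0.1913, T=0.543, ωT=1.567641, cosh=2.501930, sinh=2.293393; start (x,ẋ)=(-0.104556, -0.354561) → end (x,ẋ)=(-0.830569, -2.845956)

1 0.5630 -0.1046 -0.3546
2 1.1060 -0.8306 -2.8460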